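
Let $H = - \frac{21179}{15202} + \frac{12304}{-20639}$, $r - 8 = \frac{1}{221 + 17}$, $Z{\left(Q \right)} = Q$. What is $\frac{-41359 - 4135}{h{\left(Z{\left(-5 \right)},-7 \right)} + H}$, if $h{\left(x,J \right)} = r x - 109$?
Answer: $\frac{424649358729827}{1409558209526} \approx 301.26$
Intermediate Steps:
$r = \frac{1905}{238}$ ($r = 8 + \frac{1}{221 + 17} = 8 + \frac{1}{238} = \frac{1905}{238} \approx 8.0042$)
$h{\left(x,J \right)} = -109 + \frac{1905 x}{238}$ ($h{\left(x,J \right)} = \frac{1905 x}{238} - 109 = -109 + \frac{1905 x}{238}$)
$H = - \frac{624158789}{313754078}$ ($H = \left(-21179\right) \frac{1}{15202} + 12304 \left(- \frac{1}{20639}\right) = - \frac{21179}{15202} - \frac{12304}{20639} = - \frac{624158789}{313754078} \approx -1.9893$)
$\frac{-41359 - 4135}{h{\left(Z{\left(-5 \right)},-7 \right)} + H} = \frac{-41359 - 4135}{\left(-109 + \frac{1905}{238} \left(-5\right)\right) - \frac{624158789}{313754078}} = - \frac{45494}{\left(-109 - \frac{9525}{238}\right) - \frac{624158789}{313754078}} = - \frac{45494}{- \frac{35467}{238} - \frac{624158789}{313754078}} = - \frac{45494}{- \frac{2819116419052}{18668367641}} = \left(-45494\right) \left(- \frac{18668367641}{2819116419052}\right) = \frac{424649358729827}{1409558209526}$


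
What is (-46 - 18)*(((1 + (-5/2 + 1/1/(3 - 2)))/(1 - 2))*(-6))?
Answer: 192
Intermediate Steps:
(-46 - 18)*(((1 + (-5/2 + 1/1/(3 - 2)))/(1 - 2))*(-6)) = -64*(1 + (-5*½ + 1/1/1))/(-1)*(-6) = -64*(1 + (-5/2 + 1/1))*(-1)*(-6) = -64*(1 + (-5/2 + 1*1))*(-1)*(-6) = -64*(1 + (-5/2 + 1))*(-1)*(-6) = -64*(1 - 3/2)*(-1)*(-6) = -64*(-½*(-1))*(-6) = -32*(-6) = -64*(-3) = 192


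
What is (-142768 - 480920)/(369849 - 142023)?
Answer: -103948/37971 ≈ -2.7376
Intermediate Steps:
(-142768 - 480920)/(369849 - 142023) = -623688/227826 = -623688*1/227826 = -103948/37971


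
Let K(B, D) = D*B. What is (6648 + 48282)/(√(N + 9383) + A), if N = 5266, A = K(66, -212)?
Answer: -51238704/13050761 - 3662*√14649/13050761 ≈ -3.9601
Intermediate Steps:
K(B, D) = B*D
A = -13992 (A = 66*(-212) = -13992)
(6648 + 48282)/(√(N + 9383) + A) = (6648 + 48282)/(√(5266 + 9383) - 13992) = 54930/(√14649 - 13992) = 54930/(-13992 + √14649)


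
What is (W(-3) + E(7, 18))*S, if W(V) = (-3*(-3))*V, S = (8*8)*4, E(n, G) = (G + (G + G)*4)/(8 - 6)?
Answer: 13824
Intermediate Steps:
E(n, G) = 9*G/2 (E(n, G) = (G + (2*G)*4)/2 = (G + 8*G)*(½) = (9*G)*(½) = 9*G/2)
S = 256 (S = 64*4 = 256)
W(V) = 9*V
(W(-3) + E(7, 18))*S = (9*(-3) + (9/2)*18)*256 = (-27 + 81)*256 = 54*256 = 13824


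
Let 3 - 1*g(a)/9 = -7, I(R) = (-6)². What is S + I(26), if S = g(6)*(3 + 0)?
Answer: 306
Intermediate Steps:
I(R) = 36
g(a) = 90 (g(a) = 27 - 9*(-7) = 27 + 63 = 90)
S = 270 (S = 90*(3 + 0) = 90*3 = 270)
S + I(26) = 270 + 36 = 306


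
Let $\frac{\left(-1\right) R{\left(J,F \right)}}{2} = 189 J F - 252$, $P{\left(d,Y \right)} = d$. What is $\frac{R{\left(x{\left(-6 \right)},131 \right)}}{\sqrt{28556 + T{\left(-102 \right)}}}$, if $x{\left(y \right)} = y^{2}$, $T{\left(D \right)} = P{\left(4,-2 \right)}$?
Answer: $- \frac{1248 \sqrt{1785}}{5} \approx -10545.0$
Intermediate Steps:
$T{\left(D \right)} = 4$
$R{\left(J,F \right)} = 504 - 378 F J$ ($R{\left(J,F \right)} = - 2 \left(189 J F - 252\right) = - 2 \left(189 F J - 252\right) = - 2 \left(-252 + 189 F J\right) = 504 - 378 F J$)
$\frac{R{\left(x{\left(-6 \right)},131 \right)}}{\sqrt{28556 + T{\left(-102 \right)}}} = \frac{504 - 49518 \left(-6\right)^{2}}{\sqrt{28556 + 4}} = \frac{504 - 49518 \cdot 36}{\sqrt{28560}} = \frac{504 - 1782648}{4 \sqrt{1785}} = - 1782144 \frac{\sqrt{1785}}{7140} = - \frac{1248 \sqrt{1785}}{5}$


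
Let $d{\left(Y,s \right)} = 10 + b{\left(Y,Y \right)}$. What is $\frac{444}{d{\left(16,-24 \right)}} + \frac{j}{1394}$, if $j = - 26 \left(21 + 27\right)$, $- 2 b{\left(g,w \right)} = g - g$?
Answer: $\frac{151614}{3485} \approx 43.505$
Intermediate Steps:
$b{\left(g,w \right)} = 0$ ($b{\left(g,w \right)} = - \frac{g - g}{2} = \left(- \frac{1}{2}\right) 0 = 0$)
$j = -1248$ ($j = \left(-26\right) 48 = -1248$)
$d{\left(Y,s \right)} = 10$ ($d{\left(Y,s \right)} = 10 + 0 = 10$)
$\frac{444}{d{\left(16,-24 \right)}} + \frac{j}{1394} = \frac{444}{10} - \frac{1248}{1394} = 444 \cdot \frac{1}{10} - \frac{624}{697} = \frac{222}{5} - \frac{624}{697} = \frac{151614}{3485}$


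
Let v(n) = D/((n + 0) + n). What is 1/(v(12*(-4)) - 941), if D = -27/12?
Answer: -128/120445 ≈ -0.0010627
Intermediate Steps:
D = -9/4 (D = -27*1/12 = -9/4 ≈ -2.2500)
v(n) = -9/(8*n) (v(n) = -9/(4*((n + 0) + n)) = -9/(4*(n + n)) = -9*1/(2*n)/4 = -9/(8*n))
1/(v(12*(-4)) - 941) = 1/(-9/(8*(12*(-4))) - 941) = 1/(-9/8/(-48) - 941) = 1/(-9/8*(-1/48) - 941) = 1/(3/128 - 941) = 1/(-120445/128) = -128/120445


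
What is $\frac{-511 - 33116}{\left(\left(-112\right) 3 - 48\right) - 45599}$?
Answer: $\frac{33627}{45983} \approx 0.73129$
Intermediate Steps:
$\frac{-511 - 33116}{\left(\left(-112\right) 3 - 48\right) - 45599} = - \frac{33627}{\left(-336 - 48\right) - 45599} = - \frac{33627}{-384 - 45599} = - \frac{33627}{-45983} = \left(-33627\right) \left(- \frac{1}{45983}\right) = \frac{33627}{45983}$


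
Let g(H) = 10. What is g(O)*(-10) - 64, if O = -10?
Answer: -164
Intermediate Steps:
g(O)*(-10) - 64 = 10*(-10) - 64 = -100 - 64 = -164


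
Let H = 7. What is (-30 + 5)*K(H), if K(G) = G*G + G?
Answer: -1400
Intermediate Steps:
K(G) = G + G² (K(G) = G² + G = G + G²)
(-30 + 5)*K(H) = (-30 + 5)*(7*(1 + 7)) = -175*8 = -25*56 = -1400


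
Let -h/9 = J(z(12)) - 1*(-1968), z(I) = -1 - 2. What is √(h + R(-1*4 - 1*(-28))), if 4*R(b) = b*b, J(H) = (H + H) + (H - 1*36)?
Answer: 3*I*√1907 ≈ 131.01*I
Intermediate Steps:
z(I) = -3
J(H) = -36 + 3*H (J(H) = 2*H + (H - 36) = 2*H + (-36 + H) = -36 + 3*H)
h = -17307 (h = -9*((-36 + 3*(-3)) - 1*(-1968)) = -9*((-36 - 9) + 1968) = -9*(-45 + 1968) = -9*1923 = -17307)
R(b) = b²/4 (R(b) = (b*b)/4 = b²/4)
√(h + R(-1*4 - 1*(-28))) = √(-17307 + (-1*4 - 1*(-28))²/4) = √(-17307 + (-4 + 28)²/4) = √(-17307 + (¼)*24²) = √(-17307 + (¼)*576) = √(-17307 + 144) = √(-17163) = 3*I*√1907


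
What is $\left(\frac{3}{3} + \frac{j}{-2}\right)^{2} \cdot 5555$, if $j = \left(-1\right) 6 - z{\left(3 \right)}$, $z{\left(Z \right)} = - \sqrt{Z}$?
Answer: $\frac{372185}{4} - 22220 \sqrt{3} \approx 54560.0$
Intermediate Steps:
$j = -6 + \sqrt{3}$ ($j = \left(-1\right) 6 - - \sqrt{3} = -6 + \sqrt{3} \approx -4.268$)
$\left(\frac{3}{3} + \frac{j}{-2}\right)^{2} \cdot 5555 = \left(\frac{3}{3} + \frac{-6 + \sqrt{3}}{-2}\right)^{2} \cdot 5555 = \left(3 \cdot \frac{1}{3} + \left(-6 + \sqrt{3}\right) \left(- \frac{1}{2}\right)\right)^{2} \cdot 5555 = \left(1 + \left(3 - \frac{\sqrt{3}}{2}\right)\right)^{2} \cdot 5555 = \left(4 - \frac{\sqrt{3}}{2}\right)^{2} \cdot 5555 = 5555 \left(4 - \frac{\sqrt{3}}{2}\right)^{2}$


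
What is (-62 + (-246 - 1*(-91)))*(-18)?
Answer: 3906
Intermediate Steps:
(-62 + (-246 - 1*(-91)))*(-18) = (-62 + (-246 + 91))*(-18) = (-62 - 155)*(-18) = -217*(-18) = 3906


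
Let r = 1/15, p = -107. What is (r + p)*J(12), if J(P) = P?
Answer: -6416/5 ≈ -1283.2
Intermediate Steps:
r = 1/15 ≈ 0.066667
(r + p)*J(12) = (1/15 - 107)*12 = -1604/15*12 = -6416/5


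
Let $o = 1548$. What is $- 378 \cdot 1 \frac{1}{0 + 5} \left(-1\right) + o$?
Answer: $\frac{8118}{5} \approx 1623.6$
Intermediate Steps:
$- 378 \cdot 1 \frac{1}{0 + 5} \left(-1\right) + o = - 378 \cdot 1 \frac{1}{0 + 5} \left(-1\right) + 1548 = - 378 \cdot 1 \cdot \frac{1}{5} \left(-1\right) + 1548 = - 378 \cdot \frac{1}{5} \left(-1\right) + 1548 = \left(-378\right) \left(- \frac{1}{5}\right) + 1548 = \frac{378}{5} + 1548 = \frac{8118}{5}$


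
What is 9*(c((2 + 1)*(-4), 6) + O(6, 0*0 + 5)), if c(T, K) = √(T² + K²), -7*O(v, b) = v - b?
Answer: -9/7 + 54*√5 ≈ 119.46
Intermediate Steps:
O(v, b) = -v/7 + b/7 (O(v, b) = -(v - b)/7 = -v/7 + b/7)
c(T, K) = √(K² + T²)
9*(c((2 + 1)*(-4), 6) + O(6, 0*0 + 5)) = 9*(√(6² + ((2 + 1)*(-4))²) + (-⅐*6 + (0*0 + 5)/7)) = 9*(√(36 + (3*(-4))²) + (-6/7 + (0 + 5)/7)) = 9*(√(36 + (-12)²) + (-6/7 + (⅐)*5)) = 9*(√(36 + 144) + (-6/7 + 5/7)) = 9*(√180 - ⅐) = 9*(6*√5 - ⅐) = 9*(-⅐ + 6*√5) = -9/7 + 54*√5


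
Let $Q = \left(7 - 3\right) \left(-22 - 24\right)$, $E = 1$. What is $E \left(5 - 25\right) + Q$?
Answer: $-204$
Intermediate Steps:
$Q = -184$ ($Q = 4 \left(-46\right) = -184$)
$E \left(5 - 25\right) + Q = 1 \left(5 - 25\right) - 184 = 1 \left(-20\right) - 184 = -20 - 184 = -204$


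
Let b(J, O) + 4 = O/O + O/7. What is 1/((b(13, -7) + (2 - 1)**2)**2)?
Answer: 1/9 ≈ 0.11111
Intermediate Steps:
b(J, O) = -3 + O/7 (b(J, O) = -4 + (O/O + O/7) = -4 + (1 + O*(1/7)) = -4 + (1 + O/7) = -3 + O/7)
1/((b(13, -7) + (2 - 1)**2)**2) = 1/(((-3 + (1/7)*(-7)) + (2 - 1)**2)**2) = 1/(((-3 - 1) + 1**2)**2) = 1/((-4 + 1)**2) = 1/((-3)**2) = 1/9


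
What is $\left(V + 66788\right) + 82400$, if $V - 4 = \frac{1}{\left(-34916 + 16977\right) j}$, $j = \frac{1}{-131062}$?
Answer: $\frac{2676486350}{17939} \approx 1.492 \cdot 10^{5}$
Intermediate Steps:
$j = - \frac{1}{131062} \approx -7.63 \cdot 10^{-6}$
$V = \frac{202818}{17939}$ ($V = 4 + \frac{1}{\left(-34916 + 16977\right) \left(- \frac{1}{131062}\right)} = 4 + \frac{1}{-17939} \left(-131062\right) = 4 - - \frac{131062}{17939} = 4 + \frac{131062}{17939} = \frac{202818}{17939} \approx 11.306$)
$\left(V + 66788\right) + 82400 = \left(\frac{202818}{17939} + 66788\right) + 82400 = \frac{1198312750}{17939} + 82400 = \frac{2676486350}{17939}$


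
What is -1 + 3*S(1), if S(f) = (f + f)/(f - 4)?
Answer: -3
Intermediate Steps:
S(f) = 2*f/(-4 + f) (S(f) = (2*f)/(-4 + f) = 2*f/(-4 + f))
-1 + 3*S(1) = -1 + 3*(2*1/(-4 + 1)) = -1 + 3*(2*1/(-3)) = -1 + 3*(2*1*(-⅓)) = -1 + 3*(-⅔) = -1 - 2 = -3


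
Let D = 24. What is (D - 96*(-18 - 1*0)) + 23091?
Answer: 24843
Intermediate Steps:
(D - 96*(-18 - 1*0)) + 23091 = (24 - 96*(-18 - 1*0)) + 23091 = (24 - 96*(-18 + 0)) + 23091 = (24 - 96*(-18)) + 23091 = (24 + 1728) + 23091 = 1752 + 23091 = 24843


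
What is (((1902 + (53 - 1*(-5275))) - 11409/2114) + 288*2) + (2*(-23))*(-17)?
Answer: 18143623/2114 ≈ 8582.6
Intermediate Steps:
(((1902 + (53 - 1*(-5275))) - 11409/2114) + 288*2) + (2*(-23))*(-17) = (((1902 + (53 + 5275)) - 11409*1/2114) + 576) - 46*(-17) = (((1902 + 5328) - 11409/2114) + 576) + 782 = ((7230 - 11409/2114) + 576) + 782 = (15272811/2114 + 576) + 782 = 16490475/2114 + 782 = 18143623/2114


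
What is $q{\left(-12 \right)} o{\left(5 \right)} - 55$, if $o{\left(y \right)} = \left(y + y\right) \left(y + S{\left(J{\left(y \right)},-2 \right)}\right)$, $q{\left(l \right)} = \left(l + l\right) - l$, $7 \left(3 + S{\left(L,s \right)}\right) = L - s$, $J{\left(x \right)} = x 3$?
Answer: $- \frac{4105}{7} \approx -586.43$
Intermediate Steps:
$J{\left(x \right)} = 3 x$
$S{\left(L,s \right)} = -3 - \frac{s}{7} + \frac{L}{7}$ ($S{\left(L,s \right)} = -3 + \frac{L - s}{7} = -3 + \left(- \frac{s}{7} + \frac{L}{7}\right) = -3 - \frac{s}{7} + \frac{L}{7}$)
$q{\left(l \right)} = l$ ($q{\left(l \right)} = 2 l - l = l$)
$o{\left(y \right)} = 2 y \left(- \frac{19}{7} + \frac{10 y}{7}\right)$ ($o{\left(y \right)} = \left(y + y\right) \left(y - \left(\frac{19}{7} - \frac{3 y}{7}\right)\right) = 2 y \left(y + \left(-3 + \frac{2}{7} + \frac{3 y}{7}\right)\right) = 2 y \left(y + \left(- \frac{19}{7} + \frac{3 y}{7}\right)\right) = 2 y \left(- \frac{19}{7} + \frac{10 y}{7}\right)$)
$q{\left(-12 \right)} o{\left(5 \right)} - 55 = - 12 \cdot \frac{2}{7} \cdot 5 \left(-19 + 10 \cdot 5\right) - 55 = - 12 \cdot \frac{2}{7} \cdot 5 \left(-19 + 50\right) - 55 = - 12 \cdot \frac{2}{7} \cdot 5 \cdot 31 - 55 = \left(-12\right) \frac{310}{7} - 55 = - \frac{3720}{7} - 55 = - \frac{4105}{7}$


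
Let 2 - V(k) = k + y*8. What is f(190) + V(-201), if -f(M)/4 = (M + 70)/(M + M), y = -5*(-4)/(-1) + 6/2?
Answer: 6389/19 ≈ 336.26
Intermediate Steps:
y = -17 (y = 20*(-1) + 6*(1/2) = -20 + 3 = -17)
V(k) = 138 - k (V(k) = 2 - (k - 17*8) = 2 - (k - 136) = 2 - (-136 + k) = 2 + (136 - k) = 138 - k)
f(M) = -2*(70 + M)/M (f(M) = -4*(M + 70)/(M + M) = -4*(70 + M)/(2*M) = -4*(70 + M)*1/(2*M) = -2*(70 + M)/M)
f(190) + V(-201) = (-2 - 140/190) + (138 - 1*(-201)) = (-2 - 140*1/190) + (138 + 201) = (-2 - 14/19) + 339 = -52/19 + 339 = 6389/19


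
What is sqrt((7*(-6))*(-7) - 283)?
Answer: sqrt(11) ≈ 3.3166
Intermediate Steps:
sqrt((7*(-6))*(-7) - 283) = sqrt(-42*(-7) - 283) = sqrt(294 - 283) = sqrt(11)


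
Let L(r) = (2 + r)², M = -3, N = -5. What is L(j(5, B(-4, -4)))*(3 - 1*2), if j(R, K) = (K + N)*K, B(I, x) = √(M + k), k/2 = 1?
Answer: -24 - 10*I ≈ -24.0 - 10.0*I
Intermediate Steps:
k = 2 (k = 2*1 = 2)
B(I, x) = I (B(I, x) = √(-3 + 2) = √(-1) = I)
j(R, K) = K*(-5 + K) (j(R, K) = (K - 5)*K = (-5 + K)*K = K*(-5 + K))
L(j(5, B(-4, -4)))*(3 - 1*2) = (2 + I*(-5 + I))²*(3 - 1*2) = (2 + I*(-5 + I))²*(3 - 2) = (2 + I*(-5 + I))²*1 = (2 + I*(-5 + I))²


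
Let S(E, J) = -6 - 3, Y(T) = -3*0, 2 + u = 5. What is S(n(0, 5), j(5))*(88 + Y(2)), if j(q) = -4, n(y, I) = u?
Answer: -792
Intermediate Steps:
u = 3 (u = -2 + 5 = 3)
n(y, I) = 3
Y(T) = 0
S(E, J) = -9
S(n(0, 5), j(5))*(88 + Y(2)) = -9*(88 + 0) = -9*88 = -792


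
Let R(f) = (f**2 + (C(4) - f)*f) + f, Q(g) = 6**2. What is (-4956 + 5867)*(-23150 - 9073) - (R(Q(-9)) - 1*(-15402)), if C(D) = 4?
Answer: -29370735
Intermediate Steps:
Q(g) = 36
R(f) = f + f**2 + f*(4 - f) (R(f) = (f**2 + (4 - f)*f) + f = (f**2 + f*(4 - f)) + f = f + f**2 + f*(4 - f))
(-4956 + 5867)*(-23150 - 9073) - (R(Q(-9)) - 1*(-15402)) = (-4956 + 5867)*(-23150 - 9073) - (5*36 - 1*(-15402)) = 911*(-32223) - (180 + 15402) = -29355153 - 1*15582 = -29355153 - 15582 = -29370735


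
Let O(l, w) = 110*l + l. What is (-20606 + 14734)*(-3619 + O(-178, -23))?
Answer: 137269744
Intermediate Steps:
O(l, w) = 111*l
(-20606 + 14734)*(-3619 + O(-178, -23)) = (-20606 + 14734)*(-3619 + 111*(-178)) = -5872*(-3619 - 19758) = -5872*(-23377) = 137269744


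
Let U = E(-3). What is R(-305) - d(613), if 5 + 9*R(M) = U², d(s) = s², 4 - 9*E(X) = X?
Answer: -273935957/729 ≈ -3.7577e+5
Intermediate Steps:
E(X) = 4/9 - X/9
U = 7/9 (U = 4/9 - ⅑*(-3) = 4/9 + ⅓ = 7/9 ≈ 0.77778)
R(M) = -356/729 (R(M) = -5/9 + (7/9)²/9 = -5/9 + (⅑)*(49/81) = -5/9 + 49/729 = -356/729)
R(-305) - d(613) = -356/729 - 1*613² = -356/729 - 1*375769 = -356/729 - 375769 = -273935957/729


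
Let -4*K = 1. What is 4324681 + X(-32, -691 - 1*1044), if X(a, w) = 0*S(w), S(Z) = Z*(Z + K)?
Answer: 4324681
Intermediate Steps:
K = -¼ (K = -¼*1 = -¼ ≈ -0.25000)
S(Z) = Z*(-¼ + Z) (S(Z) = Z*(Z - ¼) = Z*(-¼ + Z))
X(a, w) = 0 (X(a, w) = 0*(w*(-¼ + w)) = 0)
4324681 + X(-32, -691 - 1*1044) = 4324681 + 0 = 4324681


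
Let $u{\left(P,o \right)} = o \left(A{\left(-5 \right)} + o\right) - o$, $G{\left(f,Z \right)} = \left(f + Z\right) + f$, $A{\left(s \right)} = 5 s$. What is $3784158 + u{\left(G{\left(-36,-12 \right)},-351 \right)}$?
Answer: $3916485$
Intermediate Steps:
$G{\left(f,Z \right)} = Z + 2 f$ ($G{\left(f,Z \right)} = \left(Z + f\right) + f = Z + 2 f$)
$u{\left(P,o \right)} = - o + o \left(-25 + o\right)$ ($u{\left(P,o \right)} = o \left(5 \left(-5\right) + o\right) - o = o \left(-25 + o\right) - o = - o + o \left(-25 + o\right)$)
$3784158 + u{\left(G{\left(-36,-12 \right)},-351 \right)} = 3784158 - 351 \left(-26 - 351\right) = 3784158 - -132327 = 3784158 + 132327 = 3916485$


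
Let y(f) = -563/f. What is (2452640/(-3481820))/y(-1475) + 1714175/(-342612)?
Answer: -229984245984175/33580509784596 ≈ -6.8487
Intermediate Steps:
(2452640/(-3481820))/y(-1475) + 1714175/(-342612) = (2452640/(-3481820))/((-563/(-1475))) + 1714175/(-342612) = (2452640*(-1/3481820))/((-563*(-1/1475))) + 1714175*(-1/342612) = -122632/(174091*563/1475) - 1714175/342612 = -122632/174091*1475/563 - 1714175/342612 = -180882200/98013233 - 1714175/342612 = -229984245984175/33580509784596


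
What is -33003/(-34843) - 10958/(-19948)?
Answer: 520076719/347524082 ≈ 1.4965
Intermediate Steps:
-33003/(-34843) - 10958/(-19948) = -33003*(-1/34843) - 10958*(-1/19948) = 33003/34843 + 5479/9974 = 520076719/347524082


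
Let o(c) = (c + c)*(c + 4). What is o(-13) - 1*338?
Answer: -104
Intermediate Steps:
o(c) = 2*c*(4 + c) (o(c) = (2*c)*(4 + c) = 2*c*(4 + c))
o(-13) - 1*338 = 2*(-13)*(4 - 13) - 1*338 = 2*(-13)*(-9) - 338 = 234 - 338 = -104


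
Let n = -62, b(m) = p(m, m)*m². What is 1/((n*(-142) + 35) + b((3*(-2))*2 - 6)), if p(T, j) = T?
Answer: 1/3007 ≈ 0.00033256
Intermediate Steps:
b(m) = m³ (b(m) = m*m² = m³)
1/((n*(-142) + 35) + b((3*(-2))*2 - 6)) = 1/((-62*(-142) + 35) + ((3*(-2))*2 - 6)³) = 1/((8804 + 35) + (-6*2 - 6)³) = 1/(8839 + (-12 - 6)³) = 1/(8839 + (-18)³) = 1/(8839 - 5832) = 1/3007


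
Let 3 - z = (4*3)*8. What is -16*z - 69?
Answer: 1419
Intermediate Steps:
z = -93 (z = 3 - 4*3*8 = 3 - 12*8 = 3 - 1*96 = 3 - 96 = -93)
-16*z - 69 = -16*(-93) - 69 = 1488 - 69 = 1419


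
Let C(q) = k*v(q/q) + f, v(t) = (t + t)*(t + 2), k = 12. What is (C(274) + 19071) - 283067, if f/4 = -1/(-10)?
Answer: -1319618/5 ≈ -2.6392e+5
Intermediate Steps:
f = 2/5 (f = 4*(-1/(-10)) = 4*(-1*(-1/10)) = 4*(1/10) = 2/5 ≈ 0.40000)
v(t) = 2*t*(2 + t) (v(t) = (2*t)*(2 + t) = 2*t*(2 + t))
C(q) = 362/5 (C(q) = 12*(2*(q/q)*(2 + q/q)) + 2/5 = 12*(2*1*(2 + 1)) + 2/5 = 12*(2*1*3) + 2/5 = 12*6 + 2/5 = 72 + 2/5 = 362/5)
(C(274) + 19071) - 283067 = (362/5 + 19071) - 283067 = 95717/5 - 283067 = -1319618/5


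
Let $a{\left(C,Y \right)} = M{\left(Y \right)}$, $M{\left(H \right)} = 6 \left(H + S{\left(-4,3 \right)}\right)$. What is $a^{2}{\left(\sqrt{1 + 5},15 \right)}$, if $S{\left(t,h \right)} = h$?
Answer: $11664$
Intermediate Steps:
$M{\left(H \right)} = 18 + 6 H$ ($M{\left(H \right)} = 6 \left(H + 3\right) = 6 \left(3 + H\right) = 18 + 6 H$)
$a{\left(C,Y \right)} = 18 + 6 Y$
$a^{2}{\left(\sqrt{1 + 5},15 \right)} = \left(18 + 6 \cdot 15\right)^{2} = \left(18 + 90\right)^{2} = 108^{2} = 11664$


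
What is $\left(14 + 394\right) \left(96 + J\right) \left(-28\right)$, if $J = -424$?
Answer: $3747072$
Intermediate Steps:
$\left(14 + 394\right) \left(96 + J\right) \left(-28\right) = \left(14 + 394\right) \left(96 - 424\right) \left(-28\right) = 408 \left(-328\right) \left(-28\right) = \left(-133824\right) \left(-28\right) = 3747072$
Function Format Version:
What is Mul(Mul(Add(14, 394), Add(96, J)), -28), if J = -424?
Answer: 3747072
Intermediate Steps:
Mul(Mul(Add(14, 394), Add(96, J)), -28) = Mul(Mul(Add(14, 394), Add(96, -424)), -28) = Mul(Mul(408, -328), -28) = Mul(-133824, -28) = 3747072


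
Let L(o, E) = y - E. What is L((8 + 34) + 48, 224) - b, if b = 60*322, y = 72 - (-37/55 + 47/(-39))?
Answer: -41763412/2145 ≈ -19470.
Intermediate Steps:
y = 158468/2145 (y = 72 - (-37*1/55 + 47*(-1/39)) = 72 - (-37/55 - 47/39) = 72 - 1*(-4028/2145) = 72 + 4028/2145 = 158468/2145 ≈ 73.878)
b = 19320
L(o, E) = 158468/2145 - E
L((8 + 34) + 48, 224) - b = (158468/2145 - 1*224) - 1*19320 = (158468/2145 - 224) - 19320 = -322012/2145 - 19320 = -41763412/2145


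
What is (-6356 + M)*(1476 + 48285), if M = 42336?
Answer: 1790400780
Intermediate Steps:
(-6356 + M)*(1476 + 48285) = (-6356 + 42336)*(1476 + 48285) = 35980*49761 = 1790400780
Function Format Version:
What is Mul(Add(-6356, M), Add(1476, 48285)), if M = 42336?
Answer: 1790400780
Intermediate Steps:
Mul(Add(-6356, M), Add(1476, 48285)) = Mul(Add(-6356, 42336), Add(1476, 48285)) = Mul(35980, 49761) = 1790400780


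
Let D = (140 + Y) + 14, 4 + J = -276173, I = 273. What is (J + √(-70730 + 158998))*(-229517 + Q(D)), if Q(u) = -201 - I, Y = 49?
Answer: 63518224407 - 459982*√22067 ≈ 6.3450e+10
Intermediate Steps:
J = -276177 (J = -4 - 276173 = -276177)
D = 203 (D = (140 + 49) + 14 = 189 + 14 = 203)
Q(u) = -474 (Q(u) = -201 - 1*273 = -201 - 273 = -474)
(J + √(-70730 + 158998))*(-229517 + Q(D)) = (-276177 + √(-70730 + 158998))*(-229517 - 474) = (-276177 + √88268)*(-229991) = (-276177 + 2*√22067)*(-229991) = 63518224407 - 459982*√22067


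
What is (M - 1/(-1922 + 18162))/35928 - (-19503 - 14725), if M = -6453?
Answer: 19970931007439/583470720 ≈ 34228.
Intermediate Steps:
(M - 1/(-1922 + 18162))/35928 - (-19503 - 14725) = (-6453 - 1/(-1922 + 18162))/35928 - (-19503 - 14725) = (-6453 - 1/16240)*(1/35928) - 1*(-34228) = (-6453 - 1*1/16240)*(1/35928) + 34228 = (-6453 - 1/16240)*(1/35928) + 34228 = -104796721/16240*1/35928 + 34228 = -104796721/583470720 + 34228 = 19970931007439/583470720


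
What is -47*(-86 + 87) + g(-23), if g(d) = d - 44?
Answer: -114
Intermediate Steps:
g(d) = -44 + d
-47*(-86 + 87) + g(-23) = -47*(-86 + 87) + (-44 - 23) = -47*1 - 67 = -47 - 67 = -114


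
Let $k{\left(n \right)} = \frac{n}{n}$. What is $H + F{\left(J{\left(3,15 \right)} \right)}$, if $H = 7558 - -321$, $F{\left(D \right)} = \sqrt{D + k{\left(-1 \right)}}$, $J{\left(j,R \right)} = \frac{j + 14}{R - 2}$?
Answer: $7879 + \frac{\sqrt{390}}{13} \approx 7880.5$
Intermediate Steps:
$J{\left(j,R \right)} = \frac{14 + j}{-2 + R}$
$k{\left(n \right)} = 1$
$F{\left(D \right)} = \sqrt{1 + D}$ ($F{\left(D \right)} = \sqrt{D + 1} = \sqrt{1 + D}$)
$H = 7879$ ($H = 7558 + 321 = 7879$)
$H + F{\left(J{\left(3,15 \right)} \right)} = 7879 + \sqrt{1 + \frac{14 + 3}{-2 + 15}} = 7879 + \sqrt{1 + \frac{1}{13} \cdot 17} = 7879 + \sqrt{1 + \frac{17}{13}} = 7879 + \sqrt{\frac{30}{13}} = 7879 + \frac{\sqrt{390}}{13}$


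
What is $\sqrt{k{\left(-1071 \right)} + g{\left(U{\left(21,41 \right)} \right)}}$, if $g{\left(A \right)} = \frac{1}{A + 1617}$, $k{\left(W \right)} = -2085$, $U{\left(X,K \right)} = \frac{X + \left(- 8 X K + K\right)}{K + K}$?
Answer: $\frac{i \sqrt{2061229029379}}{31442} \approx 45.662 i$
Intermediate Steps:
$U{\left(X,K \right)} = \frac{K + X - 8 K X}{2 K}$ ($U{\left(X,K \right)} = \frac{X - \left(- K + 8 K X\right)}{2 K} = \left(X - \left(- K + 8 K X\right)\right) \frac{1}{2 K} = \left(K + X - 8 K X\right) \frac{1}{2 K} = \frac{K + X - 8 K X}{2 K}$)
$g{\left(A \right)} = \frac{1}{1617 + A}$
$\sqrt{k{\left(-1071 \right)} + g{\left(U{\left(21,41 \right)} \right)}} = \sqrt{-2085 + \frac{1}{1617 + \frac{21 - 41 \left(-1 + 8 \cdot 21\right)}{2 \cdot 41}}} = \sqrt{-2085 + \frac{1}{1617 + \frac{1}{2} \cdot \frac{1}{41} \left(21 - 41 \left(-1 + 168\right)\right)}} = \sqrt{-2085 + \frac{1}{1617 + \frac{1}{2} \cdot \frac{1}{41} \left(21 - 41 \cdot 167\right)}} = \sqrt{-2085 + \frac{1}{1617 + \frac{1}{2} \cdot \frac{1}{41} \left(21 - 6847\right)}} = \sqrt{-2085 + \frac{1}{1617 + \frac{1}{2} \cdot \frac{1}{41} \left(-6826\right)}} = \sqrt{-2085 + \frac{1}{1617 - \frac{3413}{41}}} = \sqrt{-2085 + \frac{1}{\frac{62884}{41}}} = \sqrt{-2085 + \frac{41}{62884}} = \sqrt{- \frac{131113099}{62884}} = \frac{i \sqrt{2061229029379}}{31442}$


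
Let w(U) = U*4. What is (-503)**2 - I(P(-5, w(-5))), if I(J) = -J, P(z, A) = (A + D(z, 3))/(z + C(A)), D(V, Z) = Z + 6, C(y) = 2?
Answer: 759038/3 ≈ 2.5301e+5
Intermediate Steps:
w(U) = 4*U
D(V, Z) = 6 + Z
P(z, A) = (9 + A)/(2 + z) (P(z, A) = (A + (6 + 3))/(z + 2) = (A + 9)/(2 + z) = (9 + A)/(2 + z))
(-503)**2 - I(P(-5, w(-5))) = (-503)**2 - (-1)*(9 + 4*(-5))/(2 - 5) = 253009 - (-1)*(9 - 20)/(-3) = 253009 - (-1)*(-1/3*(-11)) = 253009 - (-1)*11/3 = 253009 - 1*(-11/3) = 253009 + 11/3 = 759038/3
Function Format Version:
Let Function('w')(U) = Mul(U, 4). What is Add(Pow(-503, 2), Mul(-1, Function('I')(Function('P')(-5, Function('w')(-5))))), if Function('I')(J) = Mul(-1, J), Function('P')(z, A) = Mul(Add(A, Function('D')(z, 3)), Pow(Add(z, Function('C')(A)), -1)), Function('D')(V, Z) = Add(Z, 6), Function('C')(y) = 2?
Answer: Rational(759038, 3) ≈ 2.5301e+5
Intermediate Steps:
Function('w')(U) = Mul(4, U)
Function('D')(V, Z) = Add(6, Z)
Function('P')(z, A) = Mul(Pow(Add(2, z), -1), Add(9, A)) (Function('P')(z, A) = Mul(Add(A, Add(6, 3)), Pow(Add(z, 2), -1)) = Mul(Add(A, 9), Pow(Add(2, z), -1)) = Mul(Add(9, A), Pow(Add(2, z), -1)) = Mul(Pow(Add(2, z), -1), Add(9, A)))
Add(Pow(-503, 2), Mul(-1, Function('I')(Function('P')(-5, Function('w')(-5))))) = Add(Pow(-503, 2), Mul(-1, Mul(-1, Mul(Pow(Add(2, -5), -1), Add(9, Mul(4, -5)))))) = Add(253009, Mul(-1, Mul(-1, Mul(Pow(-3, -1), Add(9, -20))))) = Add(253009, Mul(-1, Mul(-1, Mul(Rational(-1, 3), -11)))) = Add(253009, Mul(-1, Mul(-1, Rational(11, 3)))) = Add(253009, Mul(-1, Rational(-11, 3))) = Add(253009, Rational(11, 3)) = Rational(759038, 3)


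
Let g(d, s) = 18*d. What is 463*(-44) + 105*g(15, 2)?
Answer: 7978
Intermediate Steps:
463*(-44) + 105*g(15, 2) = 463*(-44) + 105*(18*15) = -20372 + 105*270 = -20372 + 28350 = 7978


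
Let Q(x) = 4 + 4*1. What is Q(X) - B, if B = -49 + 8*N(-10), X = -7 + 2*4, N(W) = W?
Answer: 137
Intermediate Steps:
X = 1 (X = -7 + 8 = 1)
Q(x) = 8 (Q(x) = 4 + 4 = 8)
B = -129 (B = -49 + 8*(-10) = -49 - 80 = -129)
Q(X) - B = 8 - 1*(-129) = 8 + 129 = 137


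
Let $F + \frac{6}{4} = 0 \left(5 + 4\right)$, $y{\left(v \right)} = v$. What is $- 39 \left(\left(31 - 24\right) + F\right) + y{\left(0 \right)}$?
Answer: $- \frac{429}{2} \approx -214.5$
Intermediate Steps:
$F = - \frac{3}{2}$ ($F = - \frac{3}{2} + 0 \left(5 + 4\right) = - \frac{3}{2} + 0 \cdot 9 = - \frac{3}{2} + 0 = - \frac{3}{2} \approx -1.5$)
$- 39 \left(\left(31 - 24\right) + F\right) + y{\left(0 \right)} = - 39 \left(\left(31 - 24\right) - \frac{3}{2}\right) + 0 = - 39 \left(7 - \frac{3}{2}\right) + 0 = \left(-39\right) \frac{11}{2} + 0 = - \frac{429}{2} + 0 = - \frac{429}{2}$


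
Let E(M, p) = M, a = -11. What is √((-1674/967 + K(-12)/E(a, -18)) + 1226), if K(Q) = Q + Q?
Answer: 2*√34691926643/10637 ≈ 35.021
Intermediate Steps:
K(Q) = 2*Q
√((-1674/967 + K(-12)/E(a, -18)) + 1226) = √((-1674/967 + (2*(-12))/(-11)) + 1226) = √((-1674*1/967 - 24*(-1/11)) + 1226) = √((-1674/967 + 24/11) + 1226) = √(4794/10637 + 1226) = √(13045756/10637) = 2*√34691926643/10637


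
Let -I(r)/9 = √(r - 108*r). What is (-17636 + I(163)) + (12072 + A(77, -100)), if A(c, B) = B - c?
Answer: -5741 - 9*I*√17441 ≈ -5741.0 - 1188.6*I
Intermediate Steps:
I(r) = -9*√107*√(-r) (I(r) = -9*√(r - 108*r) = -9*√107*√(-r))
(-17636 + I(163)) + (12072 + A(77, -100)) = (-17636 - 9*√107*√(-1*163)) + (12072 + (-100 - 1*77)) = (-17636 - 9*√107*√(-163)) + (12072 + (-100 - 77)) = (-17636 - 9*√107*I*√163) + (12072 - 177) = (-17636 - 9*I*√17441) + 11895 = -5741 - 9*I*√17441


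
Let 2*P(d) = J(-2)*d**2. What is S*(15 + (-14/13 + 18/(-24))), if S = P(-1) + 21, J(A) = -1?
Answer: 28085/104 ≈ 270.05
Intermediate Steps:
P(d) = -d**2/2 (P(d) = (-d**2)/2 = -d**2/2)
S = 41/2 (S = -1/2*(-1)**2 + 21 = -1/2*1 + 21 = -1/2 + 21 = 41/2 ≈ 20.500)
S*(15 + (-14/13 + 18/(-24))) = 41*(15 + (-14/13 + 18/(-24)))/2 = 41*(15 + (-14*1/13 + 18*(-1/24)))/2 = 41*(15 + (-14/13 - 3/4))/2 = 41*(15 - 95/52)/2 = (41/2)*(685/52) = 28085/104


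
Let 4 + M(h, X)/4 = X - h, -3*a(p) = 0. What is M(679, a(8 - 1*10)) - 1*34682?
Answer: -37414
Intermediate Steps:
a(p) = 0 (a(p) = -⅓*0 = 0)
M(h, X) = -16 - 4*h + 4*X (M(h, X) = -16 + 4*(X - h) = -16 + (-4*h + 4*X) = -16 - 4*h + 4*X)
M(679, a(8 - 1*10)) - 1*34682 = (-16 - 4*679 + 4*0) - 1*34682 = (-16 - 2716 + 0) - 34682 = -2732 - 34682 = -37414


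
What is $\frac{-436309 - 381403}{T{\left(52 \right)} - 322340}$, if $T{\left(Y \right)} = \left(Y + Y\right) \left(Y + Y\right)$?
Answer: $\frac{204428}{77881} \approx 2.6249$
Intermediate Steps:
$T{\left(Y \right)} = 4 Y^{2}$ ($T{\left(Y \right)} = 2 Y 2 Y = 4 Y^{2}$)
$\frac{-436309 - 381403}{T{\left(52 \right)} - 322340} = \frac{-436309 - 381403}{4 \cdot 52^{2} - 322340} = - \frac{817712}{4 \cdot 2704 - 322340} = - \frac{817712}{10816 - 322340} = - \frac{817712}{-311524} = \left(-817712\right) \left(- \frac{1}{311524}\right) = \frac{204428}{77881}$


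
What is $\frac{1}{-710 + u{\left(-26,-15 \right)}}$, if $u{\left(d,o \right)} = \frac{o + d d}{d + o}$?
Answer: $- \frac{41}{29771} \approx -0.0013772$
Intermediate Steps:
$u{\left(d,o \right)} = \frac{o + d^{2}}{d + o}$
$\frac{1}{-710 + u{\left(-26,-15 \right)}} = \frac{1}{-710 + \frac{-15 + \left(-26\right)^{2}}{-26 - 15}} = \frac{1}{-710 + \frac{-15 + 676}{-41}} = \frac{1}{-710 - \frac{661}{41}} = \frac{1}{- \frac{29771}{41}} = - \frac{41}{29771}$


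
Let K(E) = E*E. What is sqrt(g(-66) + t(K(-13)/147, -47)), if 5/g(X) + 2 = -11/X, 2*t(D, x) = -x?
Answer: sqrt(10054)/22 ≈ 4.5577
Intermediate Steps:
K(E) = E**2
t(D, x) = -x/2 (t(D, x) = (-x)/2 = -x/2)
g(X) = 5/(-2 - 11/X)
sqrt(g(-66) + t(K(-13)/147, -47)) = sqrt(-5*(-66)/(11 + 2*(-66)) - 1/2*(-47)) = sqrt(-5*(-66)/(11 - 132) + 47/2) = sqrt(-5*(-66)/(-121) + 47/2) = sqrt(-5*(-66)*(-1/121) + 47/2) = sqrt(-30/11 + 47/2) = sqrt(457/22) = sqrt(10054)/22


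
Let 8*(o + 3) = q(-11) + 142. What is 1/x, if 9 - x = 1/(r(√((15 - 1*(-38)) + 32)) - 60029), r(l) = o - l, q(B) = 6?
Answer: 25931712711/233385846497 + 4*√85/1166929232485 ≈ 0.11111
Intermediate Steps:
o = 31/2 (o = -3 + (6 + 142)/8 = -3 + (⅛)*148 = -3 + 37/2 = 31/2 ≈ 15.500)
r(l) = 31/2 - l
x = 9 - 1/(-120027/2 - √85) (x = 9 - 1/((31/2 - √((15 - 1*(-38)) + 32)) - 60029) = 9 - 1/((31/2 - √((15 + 38) + 32)) - 60029) = 9 - 1/((31/2 - √(53 + 32)) - 60029) = 9 - 1/((31/2 - √85) - 60029) = 9 - 1/(-120027/2 - √85) ≈ 9.0000)
1/x = 1/(129658563555/14406480389 - 4*√85/14406480389)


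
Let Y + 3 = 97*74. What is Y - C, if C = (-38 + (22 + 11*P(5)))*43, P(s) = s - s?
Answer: 7863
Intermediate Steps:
P(s) = 0
Y = 7175 (Y = -3 + 97*74 = -3 + 7178 = 7175)
C = -688 (C = (-38 + (22 + 11*0))*43 = (-38 + (22 + 0))*43 = (-38 + 22)*43 = -16*43 = -688)
Y - C = 7175 - 1*(-688) = 7175 + 688 = 7863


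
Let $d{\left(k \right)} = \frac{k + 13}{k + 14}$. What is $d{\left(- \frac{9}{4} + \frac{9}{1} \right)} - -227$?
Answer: $\frac{18920}{83} \approx 227.95$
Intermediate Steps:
$d{\left(k \right)} = \frac{13 + k}{14 + k}$
$d{\left(- \frac{9}{4} + \frac{9}{1} \right)} - -227 = \frac{13 + \left(- \frac{9}{4} + \frac{9}{1}\right)}{14 + \left(- \frac{9}{4} + \frac{9}{1}\right)} - -227 = \frac{13 + \left(\left(-9\right) \frac{1}{4} + 9 \cdot 1\right)}{14 + \left(\left(-9\right) \frac{1}{4} + 9 \cdot 1\right)} + 227 = \frac{13 + \left(- \frac{9}{4} + 9\right)}{14 + \left(- \frac{9}{4} + 9\right)} + 227 = \frac{13 + \frac{27}{4}}{14 + \frac{27}{4}} + 227 = \frac{1}{\frac{83}{4}} \cdot \frac{79}{4} + 227 = \frac{4}{83} \cdot \frac{79}{4} + 227 = \frac{79}{83} + 227 = \frac{18920}{83}$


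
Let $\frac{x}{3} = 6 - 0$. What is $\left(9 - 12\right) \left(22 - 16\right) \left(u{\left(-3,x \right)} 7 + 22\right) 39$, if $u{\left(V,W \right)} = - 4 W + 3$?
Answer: $323622$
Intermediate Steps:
$x = 18$ ($x = 3 \left(6 - 0\right) = 3 \left(6 + 0\right) = 3 \cdot 6 = 18$)
$u{\left(V,W \right)} = 3 - 4 W$
$\left(9 - 12\right) \left(22 - 16\right) \left(u{\left(-3,x \right)} 7 + 22\right) 39 = \left(9 - 12\right) \left(22 - 16\right) \left(\left(3 - 72\right) 7 + 22\right) 39 = - 3 \cdot 6 \left(\left(3 - 72\right) 7 + 22\right) 39 = - 3 \cdot 6 \left(\left(-69\right) 7 + 22\right) 39 = - 3 \cdot 6 \left(-483 + 22\right) 39 = - 3 \cdot 6 \left(-461\right) 39 = \left(-3\right) \left(-2766\right) 39 = 8298 \cdot 39 = 323622$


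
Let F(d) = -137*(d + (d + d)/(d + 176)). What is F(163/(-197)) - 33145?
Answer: -224549339692/6798273 ≈ -33030.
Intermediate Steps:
F(d) = -137*d - 274*d/(176 + d) (F(d) = -137*(d + (2*d)/(176 + d)) = -137*(d + 2*d/(176 + d)) = -137*d - 274*d/(176 + d))
F(163/(-197)) - 33145 = -137*163/(-197)*(178 + 163/(-197))/(176 + 163/(-197)) - 33145 = -137*163*(-1/197)*(178 + 163*(-1/197))/(176 + 163*(-1/197)) - 33145 = -137*(-163/197)*(178 - 163/197)/(176 - 163/197) - 33145 = -137*(-163/197)*34903/197/34509/197 - 33145 = -137*(-163/197)*197/34509*34903/197 - 33145 = 779418893/6798273 - 33145 = -224549339692/6798273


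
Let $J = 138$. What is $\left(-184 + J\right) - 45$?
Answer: $-91$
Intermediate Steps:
$\left(-184 + J\right) - 45 = \left(-184 + 138\right) - 45 = -46 - 45 = -91$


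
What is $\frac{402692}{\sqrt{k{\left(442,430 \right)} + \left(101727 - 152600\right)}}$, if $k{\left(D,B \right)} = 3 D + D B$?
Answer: $\frac{402692 \sqrt{140513}}{140513} \approx 1074.3$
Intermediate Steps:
$k{\left(D,B \right)} = 3 D + B D$
$\frac{402692}{\sqrt{k{\left(442,430 \right)} + \left(101727 - 152600\right)}} = \frac{402692}{\sqrt{442 \left(3 + 430\right) + \left(101727 - 152600\right)}} = \frac{402692}{\sqrt{442 \cdot 433 + \left(101727 - 152600\right)}} = \frac{402692}{\sqrt{191386 - 50873}} = \frac{402692}{\sqrt{140513}} = 402692 \frac{\sqrt{140513}}{140513} = \frac{402692 \sqrt{140513}}{140513}$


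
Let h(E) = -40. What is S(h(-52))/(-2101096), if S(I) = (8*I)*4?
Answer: 160/262637 ≈ 0.00060921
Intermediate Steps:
S(I) = 32*I
S(h(-52))/(-2101096) = (32*(-40))/(-2101096) = -1280*(-1/2101096) = 160/262637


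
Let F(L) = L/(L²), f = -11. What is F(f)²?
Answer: 1/121 ≈ 0.0082645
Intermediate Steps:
F(L) = 1/L (F(L) = L/L² = 1/L)
F(f)² = (1/(-11))² = (-1/11)² = 1/121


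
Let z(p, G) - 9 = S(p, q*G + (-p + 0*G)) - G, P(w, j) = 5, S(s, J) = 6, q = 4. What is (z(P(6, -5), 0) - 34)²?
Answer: 361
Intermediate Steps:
z(p, G) = 15 - G (z(p, G) = 9 + (6 - G) = 15 - G)
(z(P(6, -5), 0) - 34)² = ((15 - 1*0) - 34)² = ((15 + 0) - 34)² = (15 - 34)² = (-19)² = 361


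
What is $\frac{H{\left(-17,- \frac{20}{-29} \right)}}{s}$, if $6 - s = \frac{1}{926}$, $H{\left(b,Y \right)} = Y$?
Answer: $\frac{3704}{32219} \approx 0.11496$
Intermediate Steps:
$s = \frac{5555}{926}$ ($s = 6 - \frac{1}{926} = \frac{5555}{926} \approx 5.9989$)
$\frac{H{\left(-17,- \frac{20}{-29} \right)}}{s} = \frac{\left(-20\right) \frac{1}{-29}}{\frac{5555}{926}} = \left(-20\right) \left(- \frac{1}{29}\right) \frac{926}{5555} = \frac{20}{29} \cdot \frac{926}{5555} = \frac{3704}{32219}$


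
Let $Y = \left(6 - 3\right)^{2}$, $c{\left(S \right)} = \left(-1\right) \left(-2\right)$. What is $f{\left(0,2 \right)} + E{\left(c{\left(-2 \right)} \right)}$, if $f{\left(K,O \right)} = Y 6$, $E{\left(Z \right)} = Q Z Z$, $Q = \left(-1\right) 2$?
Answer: $46$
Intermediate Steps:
$c{\left(S \right)} = 2$
$Y = 9$ ($Y = 3^{2} = 9$)
$Q = -2$
$E{\left(Z \right)} = - 2 Z^{2}$ ($E{\left(Z \right)} = - 2 Z Z = - 2 Z^{2}$)
$f{\left(K,O \right)} = 54$ ($f{\left(K,O \right)} = 9 \cdot 6 = 54$)
$f{\left(0,2 \right)} + E{\left(c{\left(-2 \right)} \right)} = 54 - 2 \cdot 2^{2} = 54 - 8 = 46$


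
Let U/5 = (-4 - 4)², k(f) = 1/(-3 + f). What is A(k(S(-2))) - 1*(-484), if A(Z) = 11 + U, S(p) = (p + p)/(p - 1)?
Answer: 815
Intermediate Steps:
S(p) = 2*p/(-1 + p) (S(p) = (2*p)/(-1 + p) = 2*p/(-1 + p))
U = 320 (U = 5*(-4 - 4)² = 5*(-8)² = 5*64 = 320)
A(Z) = 331 (A(Z) = 11 + 320 = 331)
A(k(S(-2))) - 1*(-484) = 331 - 1*(-484) = 331 + 484 = 815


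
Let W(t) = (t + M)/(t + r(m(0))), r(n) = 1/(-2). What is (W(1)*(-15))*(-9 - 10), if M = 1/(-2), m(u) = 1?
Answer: 285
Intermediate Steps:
r(n) = -½
M = -½ ≈ -0.50000
W(t) = 1 (W(t) = (t - ½)/(t - ½) = (-½ + t)/(-½ + t) = 1)
(W(1)*(-15))*(-9 - 10) = (1*(-15))*(-9 - 10) = -15*(-19) = 285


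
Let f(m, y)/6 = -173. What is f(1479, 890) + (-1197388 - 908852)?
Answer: -2107278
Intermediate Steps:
f(m, y) = -1038 (f(m, y) = 6*(-173) = -1038)
f(1479, 890) + (-1197388 - 908852) = -1038 + (-1197388 - 908852) = -1038 - 2106240 = -2107278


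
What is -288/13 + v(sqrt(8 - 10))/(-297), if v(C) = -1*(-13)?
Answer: -85705/3861 ≈ -22.198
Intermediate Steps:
v(C) = 13
-288/13 + v(sqrt(8 - 10))/(-297) = -288/13 + 13/(-297) = -288*1/13 + 13*(-1/297) = -288/13 - 13/297 = -85705/3861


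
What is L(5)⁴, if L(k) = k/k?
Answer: 1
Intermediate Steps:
L(k) = 1
L(5)⁴ = 1⁴ = 1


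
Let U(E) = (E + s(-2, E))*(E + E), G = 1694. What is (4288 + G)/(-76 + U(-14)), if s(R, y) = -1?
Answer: 2991/172 ≈ 17.390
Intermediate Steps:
U(E) = 2*E*(-1 + E) (U(E) = (E - 1)*(E + E) = (-1 + E)*(2*E) = 2*E*(-1 + E))
(4288 + G)/(-76 + U(-14)) = (4288 + 1694)/(-76 + 2*(-14)*(-1 - 14)) = 5982/(-76 + 2*(-14)*(-15)) = 5982/(-76 + 420) = 5982/344 = 5982*(1/344) = 2991/172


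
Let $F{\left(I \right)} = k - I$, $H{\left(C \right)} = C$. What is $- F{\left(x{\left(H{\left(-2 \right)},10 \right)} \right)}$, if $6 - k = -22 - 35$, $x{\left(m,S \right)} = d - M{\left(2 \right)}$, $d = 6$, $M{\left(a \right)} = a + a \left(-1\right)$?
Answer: $-57$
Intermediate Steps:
$M{\left(a \right)} = 0$ ($M{\left(a \right)} = a - a = 0$)
$x{\left(m,S \right)} = 6$ ($x{\left(m,S \right)} = 6 - 0 = 6 + 0 = 6$)
$k = 63$ ($k = 6 - \left(-22 - 35\right) = 6 - -57 = 6 + 57 = 63$)
$F{\left(I \right)} = 63 - I$
$- F{\left(x{\left(H{\left(-2 \right)},10 \right)} \right)} = - (63 - 6) = \left(-1\right) 57 = -57$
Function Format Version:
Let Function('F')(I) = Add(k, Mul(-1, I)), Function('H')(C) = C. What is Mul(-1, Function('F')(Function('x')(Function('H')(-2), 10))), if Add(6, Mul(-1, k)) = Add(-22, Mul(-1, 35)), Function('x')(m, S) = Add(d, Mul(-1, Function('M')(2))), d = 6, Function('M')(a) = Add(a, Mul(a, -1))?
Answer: -57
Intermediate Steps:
Function('M')(a) = 0 (Function('M')(a) = Add(a, Mul(-1, a)) = 0)
Function('x')(m, S) = 6 (Function('x')(m, S) = Add(6, Mul(-1, 0)) = Add(6, 0) = 6)
k = 63 (k = Add(6, Mul(-1, Add(-22, Mul(-1, 35)))) = Add(6, Mul(-1, Add(-22, -35))) = Add(6, Mul(-1, -57)) = Add(6, 57) = 63)
Function('F')(I) = Add(63, Mul(-1, I))
Mul(-1, Function('F')(Function('x')(Function('H')(-2), 10))) = Mul(-1, Add(63, Mul(-1, 6))) = Mul(-1, Add(63, -6)) = Mul(-1, 57) = -57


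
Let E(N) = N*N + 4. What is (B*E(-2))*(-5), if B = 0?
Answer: 0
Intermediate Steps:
E(N) = 4 + N² (E(N) = N² + 4 = 4 + N²)
(B*E(-2))*(-5) = (0*(4 + (-2)²))*(-5) = (0*(4 + 4))*(-5) = (0*8)*(-5) = 0*(-5) = 0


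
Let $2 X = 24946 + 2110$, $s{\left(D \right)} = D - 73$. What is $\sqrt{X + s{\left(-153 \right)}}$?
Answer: $3 \sqrt{1478} \approx 115.33$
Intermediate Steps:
$s{\left(D \right)} = -73 + D$ ($s{\left(D \right)} = D - 73 = -73 + D$)
$X = 13528$ ($X = \frac{24946 + 2110}{2} = \frac{1}{2} \cdot 27056 = 13528$)
$\sqrt{X + s{\left(-153 \right)}} = \sqrt{13528 - 226} = \sqrt{13302} = 3 \sqrt{1478}$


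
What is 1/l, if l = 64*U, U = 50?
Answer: 1/3200 ≈ 0.00031250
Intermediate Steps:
l = 3200 (l = 64*50 = 3200)
1/l = 1/3200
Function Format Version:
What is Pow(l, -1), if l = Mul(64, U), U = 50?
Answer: Rational(1, 3200) ≈ 0.00031250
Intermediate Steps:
l = 3200 (l = Mul(64, 50) = 3200)
Pow(l, -1) = Pow(3200, -1) = Rational(1, 3200)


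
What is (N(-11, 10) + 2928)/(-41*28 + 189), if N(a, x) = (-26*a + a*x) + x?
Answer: -3114/959 ≈ -3.2471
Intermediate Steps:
N(a, x) = x - 26*a + a*x
(N(-11, 10) + 2928)/(-41*28 + 189) = ((10 - 26*(-11) - 11*10) + 2928)/(-41*28 + 189) = ((10 + 286 - 110) + 2928)/(-1148 + 189) = (186 + 2928)/(-959) = 3114*(-1/959) = -3114/959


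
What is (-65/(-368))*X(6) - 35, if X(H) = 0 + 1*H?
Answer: -6245/184 ≈ -33.940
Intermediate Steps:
X(H) = H (X(H) = 0 + H = H)
(-65/(-368))*X(6) - 35 = -65/(-368)*6 - 35 = -65*(-1/368)*6 - 35 = (65/368)*6 - 35 = 195/184 - 35 = -6245/184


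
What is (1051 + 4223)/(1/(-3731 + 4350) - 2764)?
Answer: -1088202/570305 ≈ -1.9081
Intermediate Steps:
(1051 + 4223)/(1/(-3731 + 4350) - 2764) = 5274/(1/619 - 2764) = 5274/(-1710915/619) = 5274*(-619/1710915) = -1088202/570305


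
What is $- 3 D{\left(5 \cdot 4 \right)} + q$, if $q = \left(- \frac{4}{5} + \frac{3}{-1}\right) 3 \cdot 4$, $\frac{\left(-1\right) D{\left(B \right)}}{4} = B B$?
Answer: $\frac{23772}{5} \approx 4754.4$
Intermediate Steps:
$D{\left(B \right)} = - 4 B^{2}$ ($D{\left(B \right)} = - 4 B B = - 4 B^{2}$)
$q = - \frac{228}{5}$ ($q = \left(\left(-4\right) \frac{1}{5} + 3 \left(-1\right)\right) 3 \cdot 4 = \left(- \frac{4}{5} - 3\right) 3 \cdot 4 = \left(- \frac{19}{5}\right) 3 \cdot 4 = \left(- \frac{57}{5}\right) 4 = - \frac{228}{5} \approx -45.6$)
$- 3 D{\left(5 \cdot 4 \right)} + q = - 3 \left(- 4 \left(5 \cdot 4\right)^{2}\right) - \frac{228}{5} = - 3 \left(- 4 \cdot 20^{2}\right) - \frac{228}{5} = - 3 \left(\left(-4\right) 400\right) - \frac{228}{5} = \left(-3\right) \left(-1600\right) - \frac{228}{5} = 4800 - \frac{228}{5} = \frac{23772}{5}$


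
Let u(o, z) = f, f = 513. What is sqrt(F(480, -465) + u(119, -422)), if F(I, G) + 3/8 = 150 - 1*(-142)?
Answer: sqrt(12874)/4 ≈ 28.366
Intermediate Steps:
u(o, z) = 513
F(I, G) = 2333/8 (F(I, G) = -3/8 + (150 - 1*(-142)) = -3/8 + (150 + 142) = -3/8 + 292 = 2333/8)
sqrt(F(480, -465) + u(119, -422)) = sqrt(2333/8 + 513) = sqrt(6437/8) = sqrt(12874)/4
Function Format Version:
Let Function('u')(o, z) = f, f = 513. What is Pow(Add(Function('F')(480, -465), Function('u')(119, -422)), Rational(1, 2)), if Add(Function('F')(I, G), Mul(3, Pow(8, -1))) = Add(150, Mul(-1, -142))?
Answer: Mul(Rational(1, 4), Pow(12874, Rational(1, 2))) ≈ 28.366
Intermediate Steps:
Function('u')(o, z) = 513
Function('F')(I, G) = Rational(2333, 8) (Function('F')(I, G) = Add(Rational(-3, 8), Add(150, Mul(-1, -142))) = Add(Rational(-3, 8), Add(150, 142)) = Add(Rational(-3, 8), 292) = Rational(2333, 8))
Pow(Add(Function('F')(480, -465), Function('u')(119, -422)), Rational(1, 2)) = Pow(Add(Rational(2333, 8), 513), Rational(1, 2)) = Pow(Rational(6437, 8), Rational(1, 2)) = Mul(Rational(1, 4), Pow(12874, Rational(1, 2)))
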